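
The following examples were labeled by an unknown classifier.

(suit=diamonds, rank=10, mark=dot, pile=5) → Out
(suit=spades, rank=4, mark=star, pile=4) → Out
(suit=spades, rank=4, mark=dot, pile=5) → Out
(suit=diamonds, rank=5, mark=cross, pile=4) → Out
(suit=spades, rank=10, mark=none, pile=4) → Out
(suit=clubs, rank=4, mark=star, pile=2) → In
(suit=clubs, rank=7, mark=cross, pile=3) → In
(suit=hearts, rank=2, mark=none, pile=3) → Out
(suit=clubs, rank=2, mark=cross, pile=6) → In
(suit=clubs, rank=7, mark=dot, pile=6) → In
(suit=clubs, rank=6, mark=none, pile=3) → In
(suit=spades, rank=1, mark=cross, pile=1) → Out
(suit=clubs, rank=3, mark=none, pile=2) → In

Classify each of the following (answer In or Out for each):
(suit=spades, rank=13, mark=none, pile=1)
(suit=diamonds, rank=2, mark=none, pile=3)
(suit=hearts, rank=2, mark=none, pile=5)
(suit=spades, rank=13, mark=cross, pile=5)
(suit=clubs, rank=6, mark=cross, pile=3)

Comparing the two groups points to one rule — suit is clubs.

Out, Out, Out, Out, In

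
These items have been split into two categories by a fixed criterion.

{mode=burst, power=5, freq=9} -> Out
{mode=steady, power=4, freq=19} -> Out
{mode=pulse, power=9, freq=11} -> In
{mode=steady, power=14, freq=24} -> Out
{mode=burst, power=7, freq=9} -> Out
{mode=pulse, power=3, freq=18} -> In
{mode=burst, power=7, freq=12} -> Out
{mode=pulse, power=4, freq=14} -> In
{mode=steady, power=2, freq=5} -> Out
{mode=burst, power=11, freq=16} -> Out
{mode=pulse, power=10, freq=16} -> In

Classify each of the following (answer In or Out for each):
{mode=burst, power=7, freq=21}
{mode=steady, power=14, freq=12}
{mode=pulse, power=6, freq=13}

The rule appears to be: mode is pulse.
Out: {mode=burst, power=7, freq=21}, since mode is burst. Out: {mode=steady, power=14, freq=12}, since mode is steady. In: {mode=pulse, power=6, freq=13}, since mode is pulse.

Out, Out, In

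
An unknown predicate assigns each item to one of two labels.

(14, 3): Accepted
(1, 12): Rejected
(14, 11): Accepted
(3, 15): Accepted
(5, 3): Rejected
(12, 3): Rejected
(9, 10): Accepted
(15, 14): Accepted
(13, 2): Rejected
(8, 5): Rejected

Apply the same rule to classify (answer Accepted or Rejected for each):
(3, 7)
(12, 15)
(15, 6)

Rejected, Accepted, Accepted

The pattern is that an item is 'Accepted' exactly when: sum ≥ 17.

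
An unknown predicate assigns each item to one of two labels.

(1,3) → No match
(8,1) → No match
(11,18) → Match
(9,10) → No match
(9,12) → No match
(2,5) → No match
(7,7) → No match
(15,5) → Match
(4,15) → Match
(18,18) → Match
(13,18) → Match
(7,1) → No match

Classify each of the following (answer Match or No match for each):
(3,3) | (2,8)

No match, No match

'Match' ⟺ max ≥ 13.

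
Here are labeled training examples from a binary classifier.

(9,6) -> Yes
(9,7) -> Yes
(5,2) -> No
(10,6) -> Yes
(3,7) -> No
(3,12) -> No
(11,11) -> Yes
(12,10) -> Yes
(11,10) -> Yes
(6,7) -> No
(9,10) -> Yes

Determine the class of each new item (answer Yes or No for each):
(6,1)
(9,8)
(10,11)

One predicate separates the groups cleanly: first ≥ 7.
(6,1): No (first 6).
(9,8): Yes (first 9).
(10,11): Yes (first 10).

No, Yes, Yes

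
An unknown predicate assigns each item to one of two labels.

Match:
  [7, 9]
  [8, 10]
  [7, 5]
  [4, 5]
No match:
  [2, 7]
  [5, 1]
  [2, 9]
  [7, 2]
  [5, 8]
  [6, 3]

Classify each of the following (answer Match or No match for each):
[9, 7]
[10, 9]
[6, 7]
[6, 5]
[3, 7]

All 'Match' examples share one property — |first − second| ≤ 2 — and every 'No match' example lacks it.
[9, 7]: |9−7| = 2 — satisfies this, so Match. [10, 9]: |10−9| = 1 — satisfies this, so Match. [6, 7]: |6−7| = 1 — satisfies this, so Match. [6, 5]: |6−5| = 1 — satisfies this, so Match. [3, 7]: |3−7| = 4 — lacks this property, so No match.

Match, Match, Match, Match, No match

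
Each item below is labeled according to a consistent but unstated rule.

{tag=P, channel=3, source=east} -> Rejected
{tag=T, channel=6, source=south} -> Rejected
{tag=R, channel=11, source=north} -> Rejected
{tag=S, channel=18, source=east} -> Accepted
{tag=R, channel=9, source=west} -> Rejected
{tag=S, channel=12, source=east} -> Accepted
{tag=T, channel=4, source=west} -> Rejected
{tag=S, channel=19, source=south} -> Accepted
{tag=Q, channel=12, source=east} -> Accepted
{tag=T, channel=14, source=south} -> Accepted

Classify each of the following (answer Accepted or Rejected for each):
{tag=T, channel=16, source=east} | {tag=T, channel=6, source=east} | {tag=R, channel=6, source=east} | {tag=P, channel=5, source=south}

Accepted, Rejected, Rejected, Rejected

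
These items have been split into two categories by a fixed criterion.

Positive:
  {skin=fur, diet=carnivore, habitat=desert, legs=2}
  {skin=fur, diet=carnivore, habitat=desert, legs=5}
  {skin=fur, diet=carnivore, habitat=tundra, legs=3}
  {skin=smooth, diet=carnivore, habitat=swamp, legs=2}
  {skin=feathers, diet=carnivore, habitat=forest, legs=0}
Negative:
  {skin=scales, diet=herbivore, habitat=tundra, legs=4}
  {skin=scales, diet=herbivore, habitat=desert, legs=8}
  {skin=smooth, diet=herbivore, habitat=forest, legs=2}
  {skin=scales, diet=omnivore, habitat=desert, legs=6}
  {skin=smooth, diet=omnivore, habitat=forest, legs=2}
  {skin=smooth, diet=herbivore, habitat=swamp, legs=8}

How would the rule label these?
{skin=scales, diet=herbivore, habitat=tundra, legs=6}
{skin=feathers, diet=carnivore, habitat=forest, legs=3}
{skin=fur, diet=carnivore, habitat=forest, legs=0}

Comparing the two groups points to one rule — diet is carnivore.
{skin=scales, diet=herbivore, habitat=tundra, legs=6}: Negative (diet is herbivore). {skin=feathers, diet=carnivore, habitat=forest, legs=3}: Positive (diet is carnivore). {skin=fur, diet=carnivore, habitat=forest, legs=0}: Positive (diet is carnivore).

Negative, Positive, Positive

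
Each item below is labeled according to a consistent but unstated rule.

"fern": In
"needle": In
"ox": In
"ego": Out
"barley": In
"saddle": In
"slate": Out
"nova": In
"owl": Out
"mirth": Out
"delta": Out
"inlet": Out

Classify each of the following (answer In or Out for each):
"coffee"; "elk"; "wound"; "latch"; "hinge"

The simplest hypothesis consistent with all the labels is: even length.

In, Out, Out, Out, Out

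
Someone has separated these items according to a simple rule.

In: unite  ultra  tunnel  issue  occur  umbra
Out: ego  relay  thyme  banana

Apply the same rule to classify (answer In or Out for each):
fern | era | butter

The pattern is that an item is 'In' exactly when: contains 'u'.
Out: fern, since no 'u'. Out: era, since no 'u'. In: butter, since has 'u'.

Out, Out, In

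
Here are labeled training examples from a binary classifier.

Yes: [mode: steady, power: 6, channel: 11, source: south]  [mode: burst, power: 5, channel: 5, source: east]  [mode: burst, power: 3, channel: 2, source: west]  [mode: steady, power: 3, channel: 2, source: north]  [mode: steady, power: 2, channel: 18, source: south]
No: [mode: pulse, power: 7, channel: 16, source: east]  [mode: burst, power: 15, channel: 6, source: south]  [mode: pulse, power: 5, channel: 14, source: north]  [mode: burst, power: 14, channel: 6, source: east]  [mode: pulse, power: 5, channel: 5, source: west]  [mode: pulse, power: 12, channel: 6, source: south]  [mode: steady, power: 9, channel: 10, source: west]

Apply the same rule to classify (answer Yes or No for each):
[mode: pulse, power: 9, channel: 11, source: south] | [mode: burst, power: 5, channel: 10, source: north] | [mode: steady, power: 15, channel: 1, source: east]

One predicate separates the groups cleanly: mode is not pulse AND power ≤ 6.

No, Yes, No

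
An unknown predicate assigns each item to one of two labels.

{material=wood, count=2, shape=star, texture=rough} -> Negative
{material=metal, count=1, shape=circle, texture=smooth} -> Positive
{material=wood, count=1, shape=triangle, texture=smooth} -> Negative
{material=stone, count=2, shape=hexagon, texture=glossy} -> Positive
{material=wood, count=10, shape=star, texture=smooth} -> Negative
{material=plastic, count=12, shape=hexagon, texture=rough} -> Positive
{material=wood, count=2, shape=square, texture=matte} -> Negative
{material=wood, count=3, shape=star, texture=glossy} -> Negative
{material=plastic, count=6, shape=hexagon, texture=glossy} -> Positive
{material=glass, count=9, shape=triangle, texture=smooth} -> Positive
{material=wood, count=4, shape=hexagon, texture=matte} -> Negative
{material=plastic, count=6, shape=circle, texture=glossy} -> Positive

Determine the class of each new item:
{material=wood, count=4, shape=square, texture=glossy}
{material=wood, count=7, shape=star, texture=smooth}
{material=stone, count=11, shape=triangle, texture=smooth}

Negative, Negative, Positive

One predicate separates the groups cleanly: material is not wood.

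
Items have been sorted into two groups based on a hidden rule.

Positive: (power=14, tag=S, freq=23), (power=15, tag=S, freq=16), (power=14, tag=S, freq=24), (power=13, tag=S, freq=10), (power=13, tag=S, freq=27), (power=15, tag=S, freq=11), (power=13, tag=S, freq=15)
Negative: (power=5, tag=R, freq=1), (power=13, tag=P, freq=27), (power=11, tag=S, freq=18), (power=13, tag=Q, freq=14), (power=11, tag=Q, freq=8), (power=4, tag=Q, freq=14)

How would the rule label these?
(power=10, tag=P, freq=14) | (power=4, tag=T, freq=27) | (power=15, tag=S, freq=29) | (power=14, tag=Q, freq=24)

Every 'Positive' example satisfies: tag is S AND power ≥ 13. None of the 'Negative' examples do.

Negative, Negative, Positive, Negative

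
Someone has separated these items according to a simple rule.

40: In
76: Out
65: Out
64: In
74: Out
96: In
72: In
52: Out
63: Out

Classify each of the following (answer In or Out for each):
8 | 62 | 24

Looking at the examples, the only property every 'In' case has and every 'Out' case lacks is: multiple of 8.
8 → 8 = 8·1 → In. 62 → 62 = 8·7 + 6 → Out. 24 → 24 = 8·3 → In.

In, Out, In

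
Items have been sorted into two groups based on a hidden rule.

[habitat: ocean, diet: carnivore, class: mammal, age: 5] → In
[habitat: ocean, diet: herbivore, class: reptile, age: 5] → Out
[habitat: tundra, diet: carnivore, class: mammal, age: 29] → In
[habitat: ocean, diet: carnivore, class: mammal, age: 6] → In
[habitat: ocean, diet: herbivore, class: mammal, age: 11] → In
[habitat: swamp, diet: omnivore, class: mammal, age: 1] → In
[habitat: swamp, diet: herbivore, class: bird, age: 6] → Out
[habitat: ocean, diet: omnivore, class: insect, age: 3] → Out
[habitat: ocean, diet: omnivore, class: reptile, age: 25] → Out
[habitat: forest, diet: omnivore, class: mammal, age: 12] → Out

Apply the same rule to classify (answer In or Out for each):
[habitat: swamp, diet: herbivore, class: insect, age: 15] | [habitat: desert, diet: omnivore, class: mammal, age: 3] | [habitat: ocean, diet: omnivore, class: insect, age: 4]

Out, In, Out

The classifier is using: class is mammal AND age ≠ 12.
[habitat: swamp, diet: herbivore, class: insect, age: 15] → class is insect, age = 15 → Out.
[habitat: desert, diet: omnivore, class: mammal, age: 3] → class is mammal, age = 3 → In.
[habitat: ocean, diet: omnivore, class: insect, age: 4] → class is insect, age = 4 → Out.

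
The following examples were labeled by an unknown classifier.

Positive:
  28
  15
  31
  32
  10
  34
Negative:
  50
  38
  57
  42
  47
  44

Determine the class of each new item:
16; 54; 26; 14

Every 'Positive' example satisfies: at most 34. None of the 'Negative' examples do.
16: Positive (16 ≤ 34). 54: Negative (54 > 34). 26: Positive (26 ≤ 34). 14: Positive (14 ≤ 34).

Positive, Negative, Positive, Positive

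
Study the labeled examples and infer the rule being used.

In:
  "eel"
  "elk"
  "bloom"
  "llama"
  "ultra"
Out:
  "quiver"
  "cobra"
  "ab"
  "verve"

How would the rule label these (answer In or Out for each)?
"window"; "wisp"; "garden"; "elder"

Out, Out, Out, In

The classifier is using: contains 'l'.
"window" → no 'l' → Out. "wisp" → no 'l' → Out. "garden" → no 'l' → Out. "elder" → has 'l' → In.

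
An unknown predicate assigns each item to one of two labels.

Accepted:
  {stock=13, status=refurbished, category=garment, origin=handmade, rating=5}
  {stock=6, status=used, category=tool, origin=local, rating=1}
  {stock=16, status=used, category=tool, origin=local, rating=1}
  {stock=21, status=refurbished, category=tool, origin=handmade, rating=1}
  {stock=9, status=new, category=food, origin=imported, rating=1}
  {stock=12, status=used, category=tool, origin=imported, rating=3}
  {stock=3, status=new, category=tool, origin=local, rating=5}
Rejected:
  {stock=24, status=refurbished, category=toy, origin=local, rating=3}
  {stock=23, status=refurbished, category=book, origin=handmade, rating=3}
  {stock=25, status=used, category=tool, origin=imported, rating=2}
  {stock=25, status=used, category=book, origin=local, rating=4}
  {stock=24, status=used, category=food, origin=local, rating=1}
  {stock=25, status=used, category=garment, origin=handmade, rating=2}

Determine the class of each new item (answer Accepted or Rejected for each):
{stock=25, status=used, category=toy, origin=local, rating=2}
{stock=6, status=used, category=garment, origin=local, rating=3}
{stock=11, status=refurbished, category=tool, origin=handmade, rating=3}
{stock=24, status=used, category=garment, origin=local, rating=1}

'Accepted' ⟺ stock ≤ 21.
Rejected: {stock=25, status=used, category=toy, origin=local, rating=2}, since stock = 25. Accepted: {stock=6, status=used, category=garment, origin=local, rating=3}, since stock = 6. Accepted: {stock=11, status=refurbished, category=tool, origin=handmade, rating=3}, since stock = 11. Rejected: {stock=24, status=used, category=garment, origin=local, rating=1}, since stock = 24.

Rejected, Accepted, Accepted, Rejected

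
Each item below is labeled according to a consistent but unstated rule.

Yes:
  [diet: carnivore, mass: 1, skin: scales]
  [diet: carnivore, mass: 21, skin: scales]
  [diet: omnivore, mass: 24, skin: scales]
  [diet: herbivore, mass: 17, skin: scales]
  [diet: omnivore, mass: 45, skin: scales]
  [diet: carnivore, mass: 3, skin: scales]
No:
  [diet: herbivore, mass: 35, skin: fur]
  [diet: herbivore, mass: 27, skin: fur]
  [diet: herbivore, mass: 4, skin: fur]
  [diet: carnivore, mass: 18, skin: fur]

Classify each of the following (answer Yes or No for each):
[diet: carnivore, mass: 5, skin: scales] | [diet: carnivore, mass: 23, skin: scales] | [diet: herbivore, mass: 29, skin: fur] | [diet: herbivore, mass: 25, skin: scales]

Yes, Yes, No, Yes

The distinguishing property — skin is scales — holds for all the 'Yes' cases and none of the 'No' cases.
[diet: carnivore, mass: 5, skin: scales]: Yes (skin is scales). [diet: carnivore, mass: 23, skin: scales]: Yes (skin is scales). [diet: herbivore, mass: 29, skin: fur]: No (skin is fur). [diet: herbivore, mass: 25, skin: scales]: Yes (skin is scales).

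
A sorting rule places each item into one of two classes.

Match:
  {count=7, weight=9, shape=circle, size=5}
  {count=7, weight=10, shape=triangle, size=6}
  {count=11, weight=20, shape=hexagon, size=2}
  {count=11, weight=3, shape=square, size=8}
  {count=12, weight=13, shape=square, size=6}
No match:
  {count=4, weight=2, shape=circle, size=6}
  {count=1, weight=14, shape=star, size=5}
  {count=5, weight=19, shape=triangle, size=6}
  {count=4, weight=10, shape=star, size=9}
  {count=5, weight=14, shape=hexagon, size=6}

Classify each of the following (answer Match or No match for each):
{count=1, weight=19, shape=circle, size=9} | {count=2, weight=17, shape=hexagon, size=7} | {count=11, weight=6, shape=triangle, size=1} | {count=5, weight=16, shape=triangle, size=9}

One predicate separates the groups cleanly: count ≥ 7.
{count=1, weight=19, shape=circle, size=9}: count = 1, doesn't qualify → No match.
{count=2, weight=17, shape=hexagon, size=7}: count = 2, doesn't qualify → No match.
{count=11, weight=6, shape=triangle, size=1}: count = 11, meets the rule → Match.
{count=5, weight=16, shape=triangle, size=9}: count = 5, doesn't qualify → No match.

No match, No match, Match, No match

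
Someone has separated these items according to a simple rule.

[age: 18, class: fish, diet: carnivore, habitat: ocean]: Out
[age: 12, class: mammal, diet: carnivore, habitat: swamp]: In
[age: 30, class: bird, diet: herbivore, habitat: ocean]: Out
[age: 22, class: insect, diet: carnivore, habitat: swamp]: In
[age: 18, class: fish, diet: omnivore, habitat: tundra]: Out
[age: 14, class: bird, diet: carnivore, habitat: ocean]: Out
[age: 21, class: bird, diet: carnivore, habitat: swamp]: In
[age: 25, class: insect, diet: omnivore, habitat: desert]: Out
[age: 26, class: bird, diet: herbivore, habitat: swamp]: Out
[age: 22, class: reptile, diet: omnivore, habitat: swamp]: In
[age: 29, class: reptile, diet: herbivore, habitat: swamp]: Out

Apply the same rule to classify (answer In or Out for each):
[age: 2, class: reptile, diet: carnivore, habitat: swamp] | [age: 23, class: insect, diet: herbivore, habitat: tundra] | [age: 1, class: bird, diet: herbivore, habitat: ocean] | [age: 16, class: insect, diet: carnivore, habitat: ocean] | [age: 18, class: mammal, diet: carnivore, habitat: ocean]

In, Out, Out, Out, Out

A rule that fits every label: habitat is swamp AND age ≤ 22 — true of each 'In' example, false of each 'Out' one.
[age: 2, class: reptile, diet: carnivore, habitat: swamp]: habitat is swamp, age = 2 — fits, so In.
[age: 23, class: insect, diet: herbivore, habitat: tundra]: habitat is tundra, age = 23 — does not fit, so Out.
[age: 1, class: bird, diet: herbivore, habitat: ocean]: habitat is ocean, age = 1 — does not fit, so Out.
[age: 16, class: insect, diet: carnivore, habitat: ocean]: habitat is ocean, age = 16 — does not fit, so Out.
[age: 18, class: mammal, diet: carnivore, habitat: ocean]: habitat is ocean, age = 18 — does not fit, so Out.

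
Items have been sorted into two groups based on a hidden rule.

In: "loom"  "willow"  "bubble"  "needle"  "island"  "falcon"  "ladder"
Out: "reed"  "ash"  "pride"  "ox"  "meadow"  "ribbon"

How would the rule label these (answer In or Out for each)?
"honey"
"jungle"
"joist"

Out, In, Out

Checking candidate rules against both groups, what survives is: contains 'l'.
"honey": Out (no 'l'). "jungle": In (has 'l'). "joist": Out (no 'l').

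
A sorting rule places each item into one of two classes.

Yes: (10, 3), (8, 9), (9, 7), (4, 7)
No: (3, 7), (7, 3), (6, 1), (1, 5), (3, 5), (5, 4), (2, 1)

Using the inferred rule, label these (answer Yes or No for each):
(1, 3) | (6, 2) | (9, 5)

No, No, Yes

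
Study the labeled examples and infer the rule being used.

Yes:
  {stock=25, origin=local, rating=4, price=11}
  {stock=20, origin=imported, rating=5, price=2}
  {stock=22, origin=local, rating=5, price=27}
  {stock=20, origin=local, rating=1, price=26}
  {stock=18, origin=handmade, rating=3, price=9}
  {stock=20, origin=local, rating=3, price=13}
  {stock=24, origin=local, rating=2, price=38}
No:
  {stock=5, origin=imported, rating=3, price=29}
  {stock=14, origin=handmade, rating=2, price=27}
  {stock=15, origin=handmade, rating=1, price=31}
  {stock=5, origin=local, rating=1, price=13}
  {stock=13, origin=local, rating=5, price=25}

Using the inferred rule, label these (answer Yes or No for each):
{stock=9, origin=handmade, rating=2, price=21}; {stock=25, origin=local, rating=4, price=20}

No, Yes

The distinguishing property — stock ≥ 18 — holds for all the 'Yes' cases and none of the 'No' cases.
{stock=9, origin=handmade, rating=2, price=21}: No (stock = 9).
{stock=25, origin=local, rating=4, price=20}: Yes (stock = 25).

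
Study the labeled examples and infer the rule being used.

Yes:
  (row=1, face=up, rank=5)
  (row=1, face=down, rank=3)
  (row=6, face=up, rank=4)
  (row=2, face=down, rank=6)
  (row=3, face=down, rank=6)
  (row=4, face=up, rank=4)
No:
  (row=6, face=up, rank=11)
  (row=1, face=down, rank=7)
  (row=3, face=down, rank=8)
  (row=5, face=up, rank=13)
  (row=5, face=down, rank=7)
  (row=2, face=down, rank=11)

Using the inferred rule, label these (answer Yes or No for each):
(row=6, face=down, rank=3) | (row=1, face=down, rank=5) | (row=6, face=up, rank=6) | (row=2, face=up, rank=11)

Yes, Yes, Yes, No

Every 'Yes' example satisfies: rank ≤ 6. None of the 'No' examples do.
(row=6, face=down, rank=3): Yes (rank = 3).
(row=1, face=down, rank=5): Yes (rank = 5).
(row=6, face=up, rank=6): Yes (rank = 6).
(row=2, face=up, rank=11): No (rank = 11).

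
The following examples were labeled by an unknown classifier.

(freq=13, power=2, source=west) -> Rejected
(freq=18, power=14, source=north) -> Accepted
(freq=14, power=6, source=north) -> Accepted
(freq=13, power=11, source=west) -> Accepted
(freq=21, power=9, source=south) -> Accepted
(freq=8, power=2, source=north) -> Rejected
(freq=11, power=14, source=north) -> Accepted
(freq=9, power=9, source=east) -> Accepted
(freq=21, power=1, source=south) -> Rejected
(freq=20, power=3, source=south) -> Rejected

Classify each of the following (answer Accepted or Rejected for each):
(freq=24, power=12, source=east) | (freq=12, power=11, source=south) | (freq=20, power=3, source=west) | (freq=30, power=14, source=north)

Accepted, Accepted, Rejected, Accepted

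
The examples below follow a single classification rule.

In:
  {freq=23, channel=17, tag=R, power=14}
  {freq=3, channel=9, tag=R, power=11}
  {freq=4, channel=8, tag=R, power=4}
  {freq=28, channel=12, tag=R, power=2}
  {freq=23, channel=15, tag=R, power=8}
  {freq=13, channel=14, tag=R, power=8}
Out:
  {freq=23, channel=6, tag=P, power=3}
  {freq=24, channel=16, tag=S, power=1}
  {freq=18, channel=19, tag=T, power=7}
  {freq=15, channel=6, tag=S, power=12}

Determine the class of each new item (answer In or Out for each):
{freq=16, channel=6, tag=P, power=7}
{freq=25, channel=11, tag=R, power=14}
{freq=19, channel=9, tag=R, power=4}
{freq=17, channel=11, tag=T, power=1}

Out, In, In, Out

A rule that fits every label: tag is R — true of each 'In' example, false of each 'Out' one.
{freq=16, channel=6, tag=P, power=7} → tag is P → Out. {freq=25, channel=11, tag=R, power=14} → tag is R → In. {freq=19, channel=9, tag=R, power=4} → tag is R → In. {freq=17, channel=11, tag=T, power=1} → tag is T → Out.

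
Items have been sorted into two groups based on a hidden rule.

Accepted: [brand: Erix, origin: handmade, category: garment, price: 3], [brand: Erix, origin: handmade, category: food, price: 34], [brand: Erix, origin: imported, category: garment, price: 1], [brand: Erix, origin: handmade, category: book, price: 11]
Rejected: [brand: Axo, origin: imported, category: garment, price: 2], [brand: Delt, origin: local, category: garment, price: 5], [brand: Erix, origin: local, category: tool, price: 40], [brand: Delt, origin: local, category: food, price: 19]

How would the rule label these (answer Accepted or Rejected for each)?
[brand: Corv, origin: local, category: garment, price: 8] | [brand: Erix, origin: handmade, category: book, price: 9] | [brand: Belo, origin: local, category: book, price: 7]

Rejected, Accepted, Rejected

All 'Accepted' examples share one property — brand is Erix AND price ≤ 34 — and every 'Rejected' example lacks it.
[brand: Corv, origin: local, category: garment, price: 8] → brand is Corv, price = 8 → Rejected.
[brand: Erix, origin: handmade, category: book, price: 9] → brand is Erix, price = 9 → Accepted.
[brand: Belo, origin: local, category: book, price: 7] → brand is Belo, price = 7 → Rejected.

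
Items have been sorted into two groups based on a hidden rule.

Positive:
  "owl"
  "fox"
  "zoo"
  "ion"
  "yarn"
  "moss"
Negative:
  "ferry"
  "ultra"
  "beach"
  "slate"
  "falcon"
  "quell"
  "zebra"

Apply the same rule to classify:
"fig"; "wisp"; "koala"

Positive, Positive, Negative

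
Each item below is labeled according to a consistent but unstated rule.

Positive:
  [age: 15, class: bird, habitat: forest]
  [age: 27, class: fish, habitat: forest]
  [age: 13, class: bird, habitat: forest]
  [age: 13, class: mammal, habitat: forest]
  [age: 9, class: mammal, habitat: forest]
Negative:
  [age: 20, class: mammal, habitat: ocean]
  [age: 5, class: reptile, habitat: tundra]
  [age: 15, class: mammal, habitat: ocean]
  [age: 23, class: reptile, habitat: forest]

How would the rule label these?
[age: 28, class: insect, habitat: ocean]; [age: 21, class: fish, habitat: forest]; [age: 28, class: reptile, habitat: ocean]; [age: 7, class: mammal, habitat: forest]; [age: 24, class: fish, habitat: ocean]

A rule that fits every label: habitat is forest AND age ≠ 23 — true of each 'Positive' example, false of each 'Negative' one.
[age: 28, class: insect, habitat: ocean] → habitat is ocean, age = 28 → Negative. [age: 21, class: fish, habitat: forest] → habitat is forest, age = 21 → Positive. [age: 28, class: reptile, habitat: ocean] → habitat is ocean, age = 28 → Negative. [age: 7, class: mammal, habitat: forest] → habitat is forest, age = 7 → Positive. [age: 24, class: fish, habitat: ocean] → habitat is ocean, age = 24 → Negative.

Negative, Positive, Negative, Positive, Negative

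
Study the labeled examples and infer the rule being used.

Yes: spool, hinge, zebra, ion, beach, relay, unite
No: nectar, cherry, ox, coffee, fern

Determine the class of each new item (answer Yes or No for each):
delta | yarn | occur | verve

Yes, No, Yes, Yes

One predicate separates the groups cleanly: odd length.
delta: Yes (length 5). yarn: No (length 4). occur: Yes (length 5). verve: Yes (length 5).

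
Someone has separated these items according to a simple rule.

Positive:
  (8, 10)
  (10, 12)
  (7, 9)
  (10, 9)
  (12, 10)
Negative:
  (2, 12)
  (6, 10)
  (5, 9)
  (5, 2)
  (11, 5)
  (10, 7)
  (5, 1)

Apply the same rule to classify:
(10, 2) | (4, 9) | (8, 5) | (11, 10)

Negative, Negative, Negative, Positive

The common property of the 'Positive' items is: |first − second| ≤ 2. No 'Negative' item has it.
Negative: (10, 2), since |10−2| = 8. Negative: (4, 9), since |4−9| = 5. Negative: (8, 5), since |8−5| = 3. Positive: (11, 10), since |11−10| = 1.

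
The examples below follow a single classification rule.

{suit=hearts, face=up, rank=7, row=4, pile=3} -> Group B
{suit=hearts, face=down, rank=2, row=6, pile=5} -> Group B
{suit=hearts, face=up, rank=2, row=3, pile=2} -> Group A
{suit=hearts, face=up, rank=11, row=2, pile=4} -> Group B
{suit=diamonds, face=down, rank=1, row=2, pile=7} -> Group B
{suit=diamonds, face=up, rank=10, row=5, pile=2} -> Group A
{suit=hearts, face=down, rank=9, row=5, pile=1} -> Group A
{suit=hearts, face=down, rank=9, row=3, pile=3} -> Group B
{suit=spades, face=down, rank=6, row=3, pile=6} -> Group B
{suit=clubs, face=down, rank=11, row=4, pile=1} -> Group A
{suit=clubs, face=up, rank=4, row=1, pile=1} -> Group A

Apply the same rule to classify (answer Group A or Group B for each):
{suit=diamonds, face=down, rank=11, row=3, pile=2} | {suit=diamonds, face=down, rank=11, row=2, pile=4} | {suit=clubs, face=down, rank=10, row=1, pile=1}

The rule appears to be: pile ≤ 2.
{suit=diamonds, face=down, rank=11, row=3, pile=2} — pile = 2, hence Group A.
{suit=diamonds, face=down, rank=11, row=2, pile=4} — pile = 4, hence Group B.
{suit=clubs, face=down, rank=10, row=1, pile=1} — pile = 1, hence Group A.

Group A, Group B, Group A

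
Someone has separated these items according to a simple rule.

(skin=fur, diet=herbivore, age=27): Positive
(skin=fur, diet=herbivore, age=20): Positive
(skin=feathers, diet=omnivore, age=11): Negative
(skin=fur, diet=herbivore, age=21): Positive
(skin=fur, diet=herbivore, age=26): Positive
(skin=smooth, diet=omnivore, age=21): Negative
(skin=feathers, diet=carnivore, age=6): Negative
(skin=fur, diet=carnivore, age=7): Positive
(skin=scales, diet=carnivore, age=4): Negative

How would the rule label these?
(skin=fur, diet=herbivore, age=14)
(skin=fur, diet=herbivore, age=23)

Checking candidate rules against both groups, what survives is: skin is fur.

Positive, Positive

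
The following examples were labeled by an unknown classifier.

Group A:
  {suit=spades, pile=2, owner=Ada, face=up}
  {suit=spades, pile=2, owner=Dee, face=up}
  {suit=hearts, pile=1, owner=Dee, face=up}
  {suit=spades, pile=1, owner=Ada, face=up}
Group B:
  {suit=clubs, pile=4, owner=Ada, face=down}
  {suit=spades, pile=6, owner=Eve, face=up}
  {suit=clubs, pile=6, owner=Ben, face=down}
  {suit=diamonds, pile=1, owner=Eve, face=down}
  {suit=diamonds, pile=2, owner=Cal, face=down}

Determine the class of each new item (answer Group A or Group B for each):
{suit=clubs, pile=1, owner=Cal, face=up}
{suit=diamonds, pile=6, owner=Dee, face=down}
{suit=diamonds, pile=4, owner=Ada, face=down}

Group A, Group B, Group B

One predicate separates the groups cleanly: face is up AND pile ≤ 2.
{suit=clubs, pile=1, owner=Cal, face=up} → face is up, pile = 1 → Group A.
{suit=diamonds, pile=6, owner=Dee, face=down} → face is down, pile = 6 → Group B.
{suit=diamonds, pile=4, owner=Ada, face=down} → face is down, pile = 4 → Group B.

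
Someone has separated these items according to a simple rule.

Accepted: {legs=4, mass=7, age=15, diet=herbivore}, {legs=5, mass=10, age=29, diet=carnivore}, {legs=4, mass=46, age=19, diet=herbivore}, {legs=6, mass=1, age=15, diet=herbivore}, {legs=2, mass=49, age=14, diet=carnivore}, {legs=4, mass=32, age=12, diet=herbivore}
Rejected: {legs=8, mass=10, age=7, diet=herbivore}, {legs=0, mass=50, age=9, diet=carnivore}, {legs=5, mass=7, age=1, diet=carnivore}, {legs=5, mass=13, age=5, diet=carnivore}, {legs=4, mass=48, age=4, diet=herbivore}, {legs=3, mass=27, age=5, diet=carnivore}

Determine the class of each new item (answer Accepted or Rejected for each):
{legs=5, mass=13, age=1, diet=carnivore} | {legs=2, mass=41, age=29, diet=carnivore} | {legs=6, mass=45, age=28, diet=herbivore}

Rejected, Accepted, Accepted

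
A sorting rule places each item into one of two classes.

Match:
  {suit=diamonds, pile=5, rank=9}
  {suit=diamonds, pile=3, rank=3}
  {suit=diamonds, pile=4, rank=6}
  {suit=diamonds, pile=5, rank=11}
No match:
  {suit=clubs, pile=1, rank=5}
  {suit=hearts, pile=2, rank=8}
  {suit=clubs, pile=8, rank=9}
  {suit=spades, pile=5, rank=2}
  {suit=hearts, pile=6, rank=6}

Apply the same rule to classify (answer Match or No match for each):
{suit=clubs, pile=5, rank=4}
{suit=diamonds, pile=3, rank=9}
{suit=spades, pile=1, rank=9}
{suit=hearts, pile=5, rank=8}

All 'Match' examples share one property — suit is diamonds — and every 'No match' example lacks it.
{suit=clubs, pile=5, rank=4}: suit is clubs, does not satisfy this → No match.
{suit=diamonds, pile=3, rank=9}: suit is diamonds, qualifies → Match.
{suit=spades, pile=1, rank=9}: suit is spades, does not satisfy this → No match.
{suit=hearts, pile=5, rank=8}: suit is hearts, does not satisfy this → No match.

No match, Match, No match, No match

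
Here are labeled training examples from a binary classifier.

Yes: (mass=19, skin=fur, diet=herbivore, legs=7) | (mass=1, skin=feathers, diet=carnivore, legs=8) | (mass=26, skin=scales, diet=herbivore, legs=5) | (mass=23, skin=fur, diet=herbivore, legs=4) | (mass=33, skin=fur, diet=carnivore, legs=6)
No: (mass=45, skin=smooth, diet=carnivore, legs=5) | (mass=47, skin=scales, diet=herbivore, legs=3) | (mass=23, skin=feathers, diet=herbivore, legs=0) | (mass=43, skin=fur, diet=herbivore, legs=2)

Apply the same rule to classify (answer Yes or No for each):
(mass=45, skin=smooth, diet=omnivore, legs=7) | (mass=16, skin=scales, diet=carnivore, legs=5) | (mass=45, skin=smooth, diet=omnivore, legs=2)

A rule that fits every label: mass ≤ 33 AND legs ≥ 2 — true of each 'Yes' example, false of each 'No' one.
No: (mass=45, skin=smooth, diet=omnivore, legs=7), since mass = 45, legs = 7.
Yes: (mass=16, skin=scales, diet=carnivore, legs=5), since mass = 16, legs = 5.
No: (mass=45, skin=smooth, diet=omnivore, legs=2), since mass = 45, legs = 2.

No, Yes, No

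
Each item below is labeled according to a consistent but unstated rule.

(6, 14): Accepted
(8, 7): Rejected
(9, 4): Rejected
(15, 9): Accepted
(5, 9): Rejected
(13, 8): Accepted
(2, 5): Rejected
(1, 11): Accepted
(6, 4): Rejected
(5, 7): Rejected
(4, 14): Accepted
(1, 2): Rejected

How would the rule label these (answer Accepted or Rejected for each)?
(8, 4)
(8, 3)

Rejected, Rejected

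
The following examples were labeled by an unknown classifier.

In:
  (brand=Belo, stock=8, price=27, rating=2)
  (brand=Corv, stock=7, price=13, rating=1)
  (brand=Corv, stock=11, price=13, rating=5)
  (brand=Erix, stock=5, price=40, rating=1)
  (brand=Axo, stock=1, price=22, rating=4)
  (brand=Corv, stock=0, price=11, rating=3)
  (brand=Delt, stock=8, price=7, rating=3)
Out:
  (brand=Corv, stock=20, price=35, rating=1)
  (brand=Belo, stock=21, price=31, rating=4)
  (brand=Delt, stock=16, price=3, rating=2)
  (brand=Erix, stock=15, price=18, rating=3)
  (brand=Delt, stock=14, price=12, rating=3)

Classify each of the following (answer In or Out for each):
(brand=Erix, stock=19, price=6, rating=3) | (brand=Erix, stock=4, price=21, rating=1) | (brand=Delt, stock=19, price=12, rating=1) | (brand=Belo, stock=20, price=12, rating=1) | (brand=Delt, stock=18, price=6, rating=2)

Out, In, Out, Out, Out

A rule that fits every label: stock ≤ 11 — true of each 'In' example, false of each 'Out' one.
(brand=Erix, stock=19, price=6, rating=3): stock = 19, fails the rule → Out.
(brand=Erix, stock=4, price=21, rating=1): stock = 4, meets the rule → In.
(brand=Delt, stock=19, price=12, rating=1): stock = 19, fails the rule → Out.
(brand=Belo, stock=20, price=12, rating=1): stock = 20, fails the rule → Out.
(brand=Delt, stock=18, price=6, rating=2): stock = 18, fails the rule → Out.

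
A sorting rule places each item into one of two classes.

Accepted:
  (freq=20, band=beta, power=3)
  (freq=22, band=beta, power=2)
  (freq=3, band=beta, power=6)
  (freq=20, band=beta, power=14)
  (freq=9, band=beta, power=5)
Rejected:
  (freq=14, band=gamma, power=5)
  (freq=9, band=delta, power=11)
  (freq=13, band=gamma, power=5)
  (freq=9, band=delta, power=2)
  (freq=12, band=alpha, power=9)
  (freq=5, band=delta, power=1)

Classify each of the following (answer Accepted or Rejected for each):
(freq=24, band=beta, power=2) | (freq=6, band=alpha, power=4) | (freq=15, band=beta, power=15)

Looking at the examples, the only property every 'Accepted' case has and every 'Rejected' case lacks is: band is beta.
(freq=24, band=beta, power=2): band is beta, qualifies → Accepted.
(freq=6, band=alpha, power=4): band is alpha, does not fit → Rejected.
(freq=15, band=beta, power=15): band is beta, qualifies → Accepted.

Accepted, Rejected, Accepted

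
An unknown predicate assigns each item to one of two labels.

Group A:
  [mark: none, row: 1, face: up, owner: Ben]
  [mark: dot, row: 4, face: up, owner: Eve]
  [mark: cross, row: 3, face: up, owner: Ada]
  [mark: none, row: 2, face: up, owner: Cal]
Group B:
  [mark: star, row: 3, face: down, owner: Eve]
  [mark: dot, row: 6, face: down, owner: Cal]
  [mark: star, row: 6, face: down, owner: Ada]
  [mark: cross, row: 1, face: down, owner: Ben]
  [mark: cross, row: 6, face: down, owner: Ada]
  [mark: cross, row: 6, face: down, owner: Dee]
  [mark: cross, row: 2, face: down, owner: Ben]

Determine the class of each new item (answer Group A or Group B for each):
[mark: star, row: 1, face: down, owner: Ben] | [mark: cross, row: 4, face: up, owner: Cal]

Group B, Group A

Every 'Group A' example satisfies: face is up. None of the 'Group B' examples do.
[mark: star, row: 1, face: down, owner: Ben] — face is down, hence Group B. [mark: cross, row: 4, face: up, owner: Cal] — face is up, hence Group A.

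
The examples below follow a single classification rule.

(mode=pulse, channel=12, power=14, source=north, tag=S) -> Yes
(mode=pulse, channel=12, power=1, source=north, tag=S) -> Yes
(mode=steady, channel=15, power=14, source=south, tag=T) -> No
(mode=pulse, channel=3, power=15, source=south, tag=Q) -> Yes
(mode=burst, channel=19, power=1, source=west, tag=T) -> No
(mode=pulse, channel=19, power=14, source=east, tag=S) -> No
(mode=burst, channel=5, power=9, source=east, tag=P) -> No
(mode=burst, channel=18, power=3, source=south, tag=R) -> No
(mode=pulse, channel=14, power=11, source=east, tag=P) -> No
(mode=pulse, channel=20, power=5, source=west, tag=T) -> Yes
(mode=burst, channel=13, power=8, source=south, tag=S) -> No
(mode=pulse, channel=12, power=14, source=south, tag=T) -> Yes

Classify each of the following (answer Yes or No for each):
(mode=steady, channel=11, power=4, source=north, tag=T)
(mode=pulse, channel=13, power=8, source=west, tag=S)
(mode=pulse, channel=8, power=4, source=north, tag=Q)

Rule: source is not east AND mode is pulse. This holds for each 'Yes' example and fails for each 'No' one.
(mode=steady, channel=11, power=4, source=north, tag=T) → source is north, mode is steady → No.
(mode=pulse, channel=13, power=8, source=west, tag=S) → source is west, mode is pulse → Yes.
(mode=pulse, channel=8, power=4, source=north, tag=Q) → source is north, mode is pulse → Yes.

No, Yes, Yes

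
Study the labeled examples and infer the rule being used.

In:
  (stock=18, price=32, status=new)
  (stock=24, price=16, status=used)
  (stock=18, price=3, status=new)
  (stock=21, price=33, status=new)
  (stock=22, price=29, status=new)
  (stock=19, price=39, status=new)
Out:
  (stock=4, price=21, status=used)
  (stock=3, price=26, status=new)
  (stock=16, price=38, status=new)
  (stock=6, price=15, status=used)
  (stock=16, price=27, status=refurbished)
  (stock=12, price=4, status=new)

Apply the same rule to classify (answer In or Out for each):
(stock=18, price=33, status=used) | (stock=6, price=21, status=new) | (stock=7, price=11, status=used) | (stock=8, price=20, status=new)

In, Out, Out, Out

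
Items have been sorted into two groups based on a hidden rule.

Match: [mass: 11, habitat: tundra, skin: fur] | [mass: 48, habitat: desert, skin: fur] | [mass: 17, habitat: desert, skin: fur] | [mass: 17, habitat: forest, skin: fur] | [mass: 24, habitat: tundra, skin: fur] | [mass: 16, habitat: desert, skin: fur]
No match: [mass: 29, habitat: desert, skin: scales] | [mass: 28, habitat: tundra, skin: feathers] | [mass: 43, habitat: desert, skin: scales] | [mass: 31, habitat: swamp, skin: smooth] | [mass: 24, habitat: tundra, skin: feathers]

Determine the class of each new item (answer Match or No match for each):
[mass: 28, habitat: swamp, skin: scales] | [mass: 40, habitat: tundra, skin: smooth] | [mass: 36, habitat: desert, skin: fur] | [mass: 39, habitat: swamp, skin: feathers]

'Match' ⟺ skin is fur.
[mass: 28, habitat: swamp, skin: scales]: No match (skin is scales).
[mass: 40, habitat: tundra, skin: smooth]: No match (skin is smooth).
[mass: 36, habitat: desert, skin: fur]: Match (skin is fur).
[mass: 39, habitat: swamp, skin: feathers]: No match (skin is feathers).

No match, No match, Match, No match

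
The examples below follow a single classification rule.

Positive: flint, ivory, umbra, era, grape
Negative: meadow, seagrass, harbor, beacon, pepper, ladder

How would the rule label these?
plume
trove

The distinguishing property — odd length — holds for all the 'Positive' cases and none of the 'Negative' cases.
plume: Positive (length 5).
trove: Positive (length 5).

Positive, Positive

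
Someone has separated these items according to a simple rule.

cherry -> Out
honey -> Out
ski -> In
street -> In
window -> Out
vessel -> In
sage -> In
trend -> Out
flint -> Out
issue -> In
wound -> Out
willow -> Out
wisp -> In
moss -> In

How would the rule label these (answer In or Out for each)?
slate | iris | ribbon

In, In, Out

Looking at the examples, the only property every 'In' case has and every 'Out' case lacks is: contains 's'.
In: slate, since has 's'. In: iris, since has 's'. Out: ribbon, since no 's'.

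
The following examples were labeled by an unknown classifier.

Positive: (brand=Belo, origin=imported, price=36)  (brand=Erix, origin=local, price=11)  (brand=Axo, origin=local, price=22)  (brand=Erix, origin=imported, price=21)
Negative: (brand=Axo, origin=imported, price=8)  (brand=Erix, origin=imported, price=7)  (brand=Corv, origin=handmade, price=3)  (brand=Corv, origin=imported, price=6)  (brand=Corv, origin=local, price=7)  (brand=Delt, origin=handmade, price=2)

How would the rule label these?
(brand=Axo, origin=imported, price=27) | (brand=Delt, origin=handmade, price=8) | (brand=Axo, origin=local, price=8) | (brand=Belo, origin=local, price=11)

Positive, Negative, Negative, Positive

The simplest hypothesis consistent with all the labels is: price ≥ 11.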